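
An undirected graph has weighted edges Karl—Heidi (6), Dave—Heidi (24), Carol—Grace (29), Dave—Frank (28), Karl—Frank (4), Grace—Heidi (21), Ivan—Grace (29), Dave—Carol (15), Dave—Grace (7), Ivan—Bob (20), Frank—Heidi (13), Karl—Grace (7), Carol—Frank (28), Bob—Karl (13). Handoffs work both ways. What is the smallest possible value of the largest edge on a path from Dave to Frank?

A few of the Dave→Frank routes:
Dave -> Grace -> Heidi -> Frank: max(7, 21, 13) = 21
Dave -> Grace -> Karl -> Frank: max(7, 7, 4) = 7
Dave -> Grace -> Karl -> Heidi -> Frank: max(7, 7, 6, 13) = 13
The minimum achievable maximum is 7.

7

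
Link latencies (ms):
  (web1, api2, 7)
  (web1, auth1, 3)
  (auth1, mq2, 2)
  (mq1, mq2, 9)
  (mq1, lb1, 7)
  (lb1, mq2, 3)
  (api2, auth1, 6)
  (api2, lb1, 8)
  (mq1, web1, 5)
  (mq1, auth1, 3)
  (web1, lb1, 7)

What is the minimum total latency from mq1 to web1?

A few of the mq1→web1 routes:
mq1→web1: 5
mq1→mq2→auth1→web1: 9 + 2 + 3 = 14
mq1→lb1→web1: 7 + 7 = 14
mq1→auth1→web1: 3 + 3 = 6
The minimum is 5 ms.

5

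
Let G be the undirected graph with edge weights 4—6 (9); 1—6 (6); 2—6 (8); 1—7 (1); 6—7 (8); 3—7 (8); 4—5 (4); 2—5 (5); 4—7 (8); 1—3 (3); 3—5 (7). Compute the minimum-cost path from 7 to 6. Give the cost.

7

Checking several routes:
7 -> 1 -> 6: 1 + 6 = 7
7 -> 6: 8
7 -> 3 -> 1 -> 6: 8 + 3 + 6 = 17
Shortest: 7.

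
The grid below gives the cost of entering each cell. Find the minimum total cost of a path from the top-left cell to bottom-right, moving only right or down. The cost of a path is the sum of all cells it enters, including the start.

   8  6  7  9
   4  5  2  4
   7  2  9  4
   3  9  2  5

Take r0c0 → r1c0 → r1c1 → r1c2 → r1c3 → r2c3 → r3c3 for a total of 8 + 4 + 5 + 2 + 4 + 4 + 5 = 32.

32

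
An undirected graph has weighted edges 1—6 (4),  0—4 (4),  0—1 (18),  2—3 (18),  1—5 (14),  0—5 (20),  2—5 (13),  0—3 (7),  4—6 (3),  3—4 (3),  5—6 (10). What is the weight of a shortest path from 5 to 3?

A few of the 5→3 routes:
5 -> 6 -> 4 -> 3: 10 + 3 + 3 = 16
5 -> 0 -> 4 -> 3: 20 + 4 + 3 = 27
5 -> 1 -> 6 -> 4 -> 3: 14 + 4 + 3 + 3 = 24
5 -> 6 -> 4 -> 0 -> 3: 10 + 3 + 4 + 7 = 24
5 -> 0 -> 3: 20 + 7 = 27
Shortest: 16.

16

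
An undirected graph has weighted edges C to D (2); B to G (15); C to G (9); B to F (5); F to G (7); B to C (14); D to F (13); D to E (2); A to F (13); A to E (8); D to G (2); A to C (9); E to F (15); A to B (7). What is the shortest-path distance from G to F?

Comparing a few candidate routes:
G - D - F: 2 + 13 = 15
G - D - E - F: 2 + 2 + 15 = 19
G - D - C - B - F: 2 + 2 + 14 + 5 = 23
G - B - F: 15 + 5 = 20
G - F: 7
Shortest: 7.

7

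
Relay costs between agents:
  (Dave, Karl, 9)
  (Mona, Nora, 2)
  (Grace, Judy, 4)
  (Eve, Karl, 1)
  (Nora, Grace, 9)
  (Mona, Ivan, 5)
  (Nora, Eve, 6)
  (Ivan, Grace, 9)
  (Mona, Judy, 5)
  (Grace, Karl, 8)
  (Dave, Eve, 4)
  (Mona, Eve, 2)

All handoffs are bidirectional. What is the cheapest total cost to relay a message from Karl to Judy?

8

Checking several routes:
Karl - Eve - Mona - Judy: 1 + 2 + 5 = 8
Karl - Eve - Nora - Mona - Judy: 1 + 6 + 2 + 5 = 14
Karl - Grace - Judy: 8 + 4 = 12
Karl - Dave - Eve - Mona - Judy: 9 + 4 + 2 + 5 = 20
Karl - Eve - Mona - Nora - Grace - Judy: 1 + 2 + 2 + 9 + 4 = 18
Shortest: 8.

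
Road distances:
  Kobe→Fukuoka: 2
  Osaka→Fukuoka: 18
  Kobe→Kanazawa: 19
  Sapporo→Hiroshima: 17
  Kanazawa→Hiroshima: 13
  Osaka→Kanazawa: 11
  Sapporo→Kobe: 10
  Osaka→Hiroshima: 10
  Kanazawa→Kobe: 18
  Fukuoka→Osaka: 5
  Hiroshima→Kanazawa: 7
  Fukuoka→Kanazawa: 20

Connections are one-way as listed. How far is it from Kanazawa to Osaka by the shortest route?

Routes from Kanazawa to Osaka:
Kanazawa - Kobe - Fukuoka - Osaka: 18 + 2 + 5 = 25
Shortest: 25.

25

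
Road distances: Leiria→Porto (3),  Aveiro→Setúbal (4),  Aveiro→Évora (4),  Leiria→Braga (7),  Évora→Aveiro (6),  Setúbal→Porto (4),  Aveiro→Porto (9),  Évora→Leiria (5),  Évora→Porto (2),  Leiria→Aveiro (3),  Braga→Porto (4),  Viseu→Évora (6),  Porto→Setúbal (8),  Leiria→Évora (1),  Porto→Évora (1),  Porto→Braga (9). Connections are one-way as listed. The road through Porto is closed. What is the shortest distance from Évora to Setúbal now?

10

Routes from Évora to Setúbal avoiding Porto:
Évora → Aveiro → Setúbal: 6 + 4 = 10
Évora → Leiria → Aveiro → Setúbal: 5 + 3 + 4 = 12
Shortest: 10.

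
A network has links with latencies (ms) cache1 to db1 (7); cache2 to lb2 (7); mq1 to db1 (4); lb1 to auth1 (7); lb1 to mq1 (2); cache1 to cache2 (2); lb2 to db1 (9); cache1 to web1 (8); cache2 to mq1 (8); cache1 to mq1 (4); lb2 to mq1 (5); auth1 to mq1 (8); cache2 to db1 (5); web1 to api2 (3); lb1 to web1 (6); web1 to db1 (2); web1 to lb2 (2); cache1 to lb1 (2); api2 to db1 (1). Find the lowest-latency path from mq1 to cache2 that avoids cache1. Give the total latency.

A few of the mq1→cache2 routes:
mq1-lb2-web1-db1-cache2: 5 + 2 + 2 + 5 = 14
mq1-cache2: 8
mq1-db1-cache2: 4 + 5 = 9
mq1-lb2-cache2: 5 + 7 = 12
Best route has total 8 ms.

8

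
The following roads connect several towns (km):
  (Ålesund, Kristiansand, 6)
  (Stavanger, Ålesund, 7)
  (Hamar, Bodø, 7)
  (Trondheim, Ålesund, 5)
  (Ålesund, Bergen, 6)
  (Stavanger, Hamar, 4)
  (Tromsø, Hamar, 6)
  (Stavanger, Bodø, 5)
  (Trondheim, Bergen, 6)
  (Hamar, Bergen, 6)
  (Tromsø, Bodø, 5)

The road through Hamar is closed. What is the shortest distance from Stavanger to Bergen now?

13

Candidate routes:
Stavanger→Ålesund→Trondheim→Bergen: 7 + 5 + 6 = 18
Stavanger→Ålesund→Bergen: 7 + 6 = 13
Best route has total 13 km.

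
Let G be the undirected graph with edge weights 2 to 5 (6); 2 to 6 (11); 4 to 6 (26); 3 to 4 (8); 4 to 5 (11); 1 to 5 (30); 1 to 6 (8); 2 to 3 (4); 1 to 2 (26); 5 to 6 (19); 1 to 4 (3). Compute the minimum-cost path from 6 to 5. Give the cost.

17

Comparing a few candidate routes:
6-5: 19
6-2-5: 11 + 6 = 17
6-1-4-5: 8 + 3 + 11 = 22
Shortest: 17.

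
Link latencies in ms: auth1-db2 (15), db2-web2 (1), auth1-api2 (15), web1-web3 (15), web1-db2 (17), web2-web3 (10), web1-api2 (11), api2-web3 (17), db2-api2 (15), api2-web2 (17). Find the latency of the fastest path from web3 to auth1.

26

Checking several routes:
web3 - web2 - db2 - api2 - auth1: 10 + 1 + 15 + 15 = 41
web3 - web1 - api2 - auth1: 15 + 11 + 15 = 41
web3 - api2 - auth1: 17 + 15 = 32
web3 - web2 - db2 - auth1: 10 + 1 + 15 = 26
The minimum is 26 ms.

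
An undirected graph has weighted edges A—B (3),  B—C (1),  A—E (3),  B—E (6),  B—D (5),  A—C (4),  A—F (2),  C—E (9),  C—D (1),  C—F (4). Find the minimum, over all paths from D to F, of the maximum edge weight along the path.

Some routes from D to F:
D - C - A - F: max(1, 4, 2) = 4
D - C - B - A - F: max(1, 1, 3, 2) = 3
D - B - A - C - F: max(5, 3, 4, 4) = 5
D - B - A - F: max(5, 3, 2) = 5
D - C - F: max(1, 4) = 4
Best route has worst link 3.

3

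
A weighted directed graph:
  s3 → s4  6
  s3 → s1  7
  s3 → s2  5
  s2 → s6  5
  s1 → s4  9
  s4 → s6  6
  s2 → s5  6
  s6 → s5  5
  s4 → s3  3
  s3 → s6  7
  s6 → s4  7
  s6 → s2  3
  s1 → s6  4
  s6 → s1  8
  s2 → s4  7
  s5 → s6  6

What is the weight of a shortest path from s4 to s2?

Candidate routes:
s4-s3-s2: 3 + 5 = 8
s4-s3-s6-s2: 3 + 7 + 3 = 13
s4-s6-s2: 6 + 3 = 9
s4-s3-s1-s6-s2: 3 + 7 + 4 + 3 = 17
Best route has total 8.

8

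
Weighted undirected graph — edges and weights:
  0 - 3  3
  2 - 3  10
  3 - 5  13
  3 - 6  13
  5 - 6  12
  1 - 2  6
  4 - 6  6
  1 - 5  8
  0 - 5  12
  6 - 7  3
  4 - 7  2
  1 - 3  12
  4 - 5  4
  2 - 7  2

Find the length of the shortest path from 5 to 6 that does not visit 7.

10

Comparing a few candidate routes:
5-3-6: 13 + 13 = 26
5-4-6: 4 + 6 = 10
5-6: 12
The minimum is 10.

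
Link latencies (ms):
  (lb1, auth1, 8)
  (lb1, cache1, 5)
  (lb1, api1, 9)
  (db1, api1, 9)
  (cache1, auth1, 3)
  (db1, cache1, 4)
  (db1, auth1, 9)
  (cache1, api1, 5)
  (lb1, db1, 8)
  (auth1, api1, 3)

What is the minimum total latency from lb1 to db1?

Some routes from lb1 to db1:
lb1 - auth1 - cache1 - db1: 8 + 3 + 4 = 15
lb1 - db1: 8
lb1 - cache1 - db1: 5 + 4 = 9
lb1 - cache1 - auth1 - db1: 5 + 3 + 9 = 17
lb1 - auth1 - db1: 8 + 9 = 17
Shortest: 8 ms.

8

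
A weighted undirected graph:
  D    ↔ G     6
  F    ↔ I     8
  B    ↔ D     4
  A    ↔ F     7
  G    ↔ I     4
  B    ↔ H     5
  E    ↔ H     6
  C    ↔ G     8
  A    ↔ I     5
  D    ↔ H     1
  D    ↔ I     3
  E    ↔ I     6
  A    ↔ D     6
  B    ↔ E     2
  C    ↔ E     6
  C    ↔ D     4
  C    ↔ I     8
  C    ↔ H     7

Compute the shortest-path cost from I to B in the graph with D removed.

8

Comparing a few candidate routes:
I-C-E-B: 8 + 6 + 2 = 16
I-E-H-B: 6 + 6 + 5 = 17
I-E-B: 6 + 2 = 8
The minimum is 8.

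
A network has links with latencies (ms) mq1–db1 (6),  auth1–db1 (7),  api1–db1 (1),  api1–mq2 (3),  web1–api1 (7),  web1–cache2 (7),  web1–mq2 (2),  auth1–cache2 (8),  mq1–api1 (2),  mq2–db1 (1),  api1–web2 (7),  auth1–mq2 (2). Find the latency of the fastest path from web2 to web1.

A few of the web2→web1 routes:
web2 - api1 - mq1 - db1 - mq2 - web1: 7 + 2 + 6 + 1 + 2 = 18
web2 - api1 - mq1 - db1 - auth1 - mq2 - web1: 7 + 2 + 6 + 7 + 2 + 2 = 26
web2 - api1 - mq2 - web1: 7 + 3 + 2 = 12
web2 - api1 - db1 - auth1 - mq2 - web1: 7 + 1 + 7 + 2 + 2 = 19
web2 - api1 - db1 - mq2 - web1: 7 + 1 + 1 + 2 = 11
web2 - api1 - web1: 7 + 7 = 14
The minimum is 11 ms.

11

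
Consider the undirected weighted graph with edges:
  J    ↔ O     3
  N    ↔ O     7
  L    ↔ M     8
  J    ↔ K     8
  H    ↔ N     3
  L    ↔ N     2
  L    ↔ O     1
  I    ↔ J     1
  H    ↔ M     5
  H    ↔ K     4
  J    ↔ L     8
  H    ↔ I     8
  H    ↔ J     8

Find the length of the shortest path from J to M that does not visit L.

Candidate routes:
J -> K -> H -> M: 8 + 4 + 5 = 17
J -> I -> H -> M: 1 + 8 + 5 = 14
J -> H -> M: 8 + 5 = 13
J -> O -> N -> H -> M: 3 + 7 + 3 + 5 = 18
Shortest: 13.

13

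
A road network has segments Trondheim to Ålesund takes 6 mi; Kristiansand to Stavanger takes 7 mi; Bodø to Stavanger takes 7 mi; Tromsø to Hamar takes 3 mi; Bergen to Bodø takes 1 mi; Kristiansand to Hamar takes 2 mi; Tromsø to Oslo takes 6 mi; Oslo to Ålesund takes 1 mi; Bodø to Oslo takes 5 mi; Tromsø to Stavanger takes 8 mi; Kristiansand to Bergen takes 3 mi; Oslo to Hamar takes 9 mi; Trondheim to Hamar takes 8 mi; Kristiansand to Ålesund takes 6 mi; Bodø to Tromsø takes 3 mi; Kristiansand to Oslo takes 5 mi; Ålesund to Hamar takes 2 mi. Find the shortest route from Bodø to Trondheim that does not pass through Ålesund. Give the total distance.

Checking several routes:
Bodø -> Oslo -> Kristiansand -> Hamar -> Trondheim: 5 + 5 + 2 + 8 = 20
Bodø -> Bergen -> Kristiansand -> Hamar -> Trondheim: 1 + 3 + 2 + 8 = 14
Bodø -> Tromsø -> Hamar -> Trondheim: 3 + 3 + 8 = 14
The minimum is 14 mi.

14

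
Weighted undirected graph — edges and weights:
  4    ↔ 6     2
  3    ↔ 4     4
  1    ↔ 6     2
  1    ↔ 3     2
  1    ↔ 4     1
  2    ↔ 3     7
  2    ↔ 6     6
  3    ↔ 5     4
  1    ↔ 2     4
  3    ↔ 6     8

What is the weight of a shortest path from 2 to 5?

Some routes from 2 to 5:
2 -> 1 -> 4 -> 3 -> 5: 4 + 1 + 4 + 4 = 13
2 -> 1 -> 3 -> 5: 4 + 2 + 4 = 10
2 -> 3 -> 5: 7 + 4 = 11
Shortest: 10.

10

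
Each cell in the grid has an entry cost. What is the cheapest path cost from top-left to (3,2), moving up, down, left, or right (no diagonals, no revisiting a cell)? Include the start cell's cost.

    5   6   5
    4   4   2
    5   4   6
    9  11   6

27

One optimal route is r0c0 → r1c0 → r1c1 → r1c2 → r2c2 → r3c2.
Its cost is 5 + 4 + 4 + 2 + 6 + 6 = 27.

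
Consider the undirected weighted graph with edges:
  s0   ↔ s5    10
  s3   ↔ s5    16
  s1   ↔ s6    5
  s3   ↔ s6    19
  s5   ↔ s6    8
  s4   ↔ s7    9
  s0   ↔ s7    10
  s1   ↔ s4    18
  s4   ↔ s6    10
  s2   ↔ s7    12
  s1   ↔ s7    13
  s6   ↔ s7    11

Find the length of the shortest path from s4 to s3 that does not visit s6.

45

Routes from s4 to s3 avoiding s6:
s4 - s7 - s0 - s5 - s3: 9 + 10 + 10 + 16 = 45
s4 - s1 - s7 - s0 - s5 - s3: 18 + 13 + 10 + 10 + 16 = 67
Best route has total 45.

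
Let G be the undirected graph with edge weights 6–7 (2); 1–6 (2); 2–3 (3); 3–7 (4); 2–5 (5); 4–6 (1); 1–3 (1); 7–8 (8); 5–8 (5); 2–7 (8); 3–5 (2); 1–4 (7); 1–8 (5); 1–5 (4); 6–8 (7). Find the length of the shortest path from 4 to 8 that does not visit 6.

Checking several routes:
4 - 1 - 3 - 2 - 5 - 8: 7 + 1 + 3 + 5 + 5 = 21
4 - 1 - 8: 7 + 5 = 12
4 - 1 - 3 - 7 - 8: 7 + 1 + 4 + 8 = 20
4 - 1 - 5 - 8: 7 + 4 + 5 = 16
4 - 1 - 5 - 3 - 7 - 8: 7 + 4 + 2 + 4 + 8 = 25
4 - 1 - 3 - 5 - 8: 7 + 1 + 2 + 5 = 15
Best route has total 12.

12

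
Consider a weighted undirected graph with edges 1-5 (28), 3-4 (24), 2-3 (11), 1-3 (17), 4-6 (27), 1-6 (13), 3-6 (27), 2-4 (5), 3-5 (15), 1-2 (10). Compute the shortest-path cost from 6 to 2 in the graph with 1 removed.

Candidate routes:
6 -> 4 -> 2: 27 + 5 = 32
6 -> 4 -> 3 -> 2: 27 + 24 + 11 = 62
6 -> 3 -> 4 -> 2: 27 + 24 + 5 = 56
6 -> 3 -> 2: 27 + 11 = 38
Shortest: 32.

32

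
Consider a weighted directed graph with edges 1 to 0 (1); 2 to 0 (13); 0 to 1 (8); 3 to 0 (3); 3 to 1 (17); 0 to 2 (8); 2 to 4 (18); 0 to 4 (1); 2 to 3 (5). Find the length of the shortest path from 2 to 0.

Routes from 2 to 0:
2→3→0: 5 + 3 = 8
2→0: 13
2→3→1→0: 5 + 17 + 1 = 23
Best route has total 8.

8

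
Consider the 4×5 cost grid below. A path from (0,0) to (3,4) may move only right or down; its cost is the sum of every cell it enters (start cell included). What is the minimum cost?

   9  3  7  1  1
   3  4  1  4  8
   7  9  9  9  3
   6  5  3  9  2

34

Best path: (0,0) -> (0,1) -> (0,2) -> (0,3) -> (0,4) -> (1,4) -> (2,4) -> (3,4)
Cost: 9 + 3 + 7 + 1 + 1 + 8 + 3 + 2 = 34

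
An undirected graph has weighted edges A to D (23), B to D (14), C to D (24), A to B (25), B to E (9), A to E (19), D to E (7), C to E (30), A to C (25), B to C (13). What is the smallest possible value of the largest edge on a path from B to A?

19

Some routes from B to A:
B - E - D - A: max(9, 7, 23) = 23
B - D - E - A: max(14, 7, 19) = 19
B - C - D - E - A: max(13, 24, 7, 19) = 24
B - D - A: max(14, 23) = 23
B - E - A: max(9, 19) = 19
Smallest bottleneck: 19.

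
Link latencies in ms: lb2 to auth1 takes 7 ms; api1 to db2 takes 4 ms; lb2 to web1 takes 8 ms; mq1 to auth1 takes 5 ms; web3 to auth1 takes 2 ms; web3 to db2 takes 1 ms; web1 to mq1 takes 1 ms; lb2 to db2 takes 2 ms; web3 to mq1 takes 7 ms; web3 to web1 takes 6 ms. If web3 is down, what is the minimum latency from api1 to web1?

14

Paths from api1 to web1 avoiding web3:
api1→db2→lb2→web1: 4 + 2 + 8 = 14
api1→db2→lb2→auth1→mq1→web1: 4 + 2 + 7 + 5 + 1 = 19
Shortest: 14 ms.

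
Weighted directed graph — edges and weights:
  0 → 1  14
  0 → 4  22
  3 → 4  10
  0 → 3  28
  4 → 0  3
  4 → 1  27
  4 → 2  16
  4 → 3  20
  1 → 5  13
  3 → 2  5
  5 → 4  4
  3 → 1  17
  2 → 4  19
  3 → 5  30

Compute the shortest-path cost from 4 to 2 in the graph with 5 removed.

16

Routes from 4 to 2 avoiding 5:
4 - 3 - 2: 20 + 5 = 25
4 - 0 - 3 - 2: 3 + 28 + 5 = 36
4 - 2: 16
Shortest: 16.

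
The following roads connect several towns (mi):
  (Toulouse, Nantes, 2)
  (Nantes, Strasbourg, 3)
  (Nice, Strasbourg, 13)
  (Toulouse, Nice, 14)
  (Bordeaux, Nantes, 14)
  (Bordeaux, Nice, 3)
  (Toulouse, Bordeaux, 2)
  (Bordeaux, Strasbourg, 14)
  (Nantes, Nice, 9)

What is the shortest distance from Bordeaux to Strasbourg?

Comparing a few candidate routes:
Bordeaux-Toulouse-Nantes-Strasbourg: 2 + 2 + 3 = 7
Bordeaux-Nice-Nantes-Strasbourg: 3 + 9 + 3 = 15
Bordeaux-Strasbourg: 14
Shortest: 7 mi.

7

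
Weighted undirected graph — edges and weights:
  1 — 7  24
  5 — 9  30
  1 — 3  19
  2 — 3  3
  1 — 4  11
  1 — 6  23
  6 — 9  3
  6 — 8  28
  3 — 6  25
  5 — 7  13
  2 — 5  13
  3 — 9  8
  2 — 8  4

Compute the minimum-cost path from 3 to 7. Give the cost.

29

Some routes from 3 to 7:
3 → 9 → 6 → 8 → 2 → 5 → 7: 8 + 3 + 28 + 4 + 13 + 13 = 69
3 → 1 → 7: 19 + 24 = 43
3 → 9 → 6 → 1 → 7: 8 + 3 + 23 + 24 = 58
3 → 2 → 5 → 7: 3 + 13 + 13 = 29
3 → 9 → 5 → 7: 8 + 30 + 13 = 51
The minimum is 29.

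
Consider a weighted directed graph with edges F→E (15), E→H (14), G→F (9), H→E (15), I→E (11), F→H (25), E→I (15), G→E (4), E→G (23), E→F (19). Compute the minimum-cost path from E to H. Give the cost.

14

Paths from E to H:
E-H: 14
E-G-F-H: 23 + 9 + 25 = 57
E-F-H: 19 + 25 = 44
Best route has total 14.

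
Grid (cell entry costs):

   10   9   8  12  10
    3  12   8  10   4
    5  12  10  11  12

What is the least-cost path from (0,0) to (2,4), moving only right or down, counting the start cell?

59

Best path: [0,0] [1,0] [1,1] [1,2] [1,3] [1,4] [2,4]
Cost: 10 + 3 + 12 + 8 + 10 + 4 + 12 = 59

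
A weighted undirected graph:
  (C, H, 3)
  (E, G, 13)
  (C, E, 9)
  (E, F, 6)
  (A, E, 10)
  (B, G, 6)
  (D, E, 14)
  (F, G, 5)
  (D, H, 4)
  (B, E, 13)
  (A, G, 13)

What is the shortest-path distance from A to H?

A few of the A→H routes:
A -> E -> C -> H: 10 + 9 + 3 = 22
A -> E -> D -> H: 10 + 14 + 4 = 28
A -> G -> F -> E -> C -> H: 13 + 5 + 6 + 9 + 3 = 36
A -> G -> E -> C -> H: 13 + 13 + 9 + 3 = 38
The minimum is 22.

22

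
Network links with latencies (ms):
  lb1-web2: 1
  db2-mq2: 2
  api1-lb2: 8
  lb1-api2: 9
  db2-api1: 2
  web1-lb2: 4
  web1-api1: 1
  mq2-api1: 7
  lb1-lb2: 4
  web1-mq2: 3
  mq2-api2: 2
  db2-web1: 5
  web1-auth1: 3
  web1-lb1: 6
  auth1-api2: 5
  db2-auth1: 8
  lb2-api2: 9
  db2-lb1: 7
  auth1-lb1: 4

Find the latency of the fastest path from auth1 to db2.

A few of the auth1→db2 routes:
auth1 → web1 → db2: 3 + 5 = 8
auth1 → web1 → mq2 → db2: 3 + 3 + 2 = 8
auth1 → web1 → api1 → db2: 3 + 1 + 2 = 6
The minimum is 6 ms.

6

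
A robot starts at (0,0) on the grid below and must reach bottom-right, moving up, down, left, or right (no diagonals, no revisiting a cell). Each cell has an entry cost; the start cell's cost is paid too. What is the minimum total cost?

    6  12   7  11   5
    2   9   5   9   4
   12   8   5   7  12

46

Cheapest: [0,0] -> [1,0] -> [1,1] -> [1,2] -> [2,2] -> [2,3] -> [2,4]
  6 + 2 + 9 + 5 + 5 + 7 + 12 = 46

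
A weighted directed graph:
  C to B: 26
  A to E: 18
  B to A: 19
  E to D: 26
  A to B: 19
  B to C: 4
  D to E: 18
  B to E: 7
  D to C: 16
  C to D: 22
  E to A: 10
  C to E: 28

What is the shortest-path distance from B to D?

Candidate routes:
B - C - E - D: 4 + 28 + 26 = 58
B - A - E - D: 19 + 18 + 26 = 63
B - E - D: 7 + 26 = 33
B - C - D: 4 + 22 = 26
Shortest: 26.

26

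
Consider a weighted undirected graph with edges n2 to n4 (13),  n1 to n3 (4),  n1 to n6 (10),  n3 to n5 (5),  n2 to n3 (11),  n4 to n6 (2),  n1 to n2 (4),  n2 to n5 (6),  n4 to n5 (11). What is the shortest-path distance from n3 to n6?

14

A few of the n3→n6 routes:
n3 → n2 → n4 → n6: 11 + 13 + 2 = 26
n3 → n1 → n6: 4 + 10 = 14
n3 → n1 → n2 → n4 → n6: 4 + 4 + 13 + 2 = 23
n3 → n2 → n1 → n6: 11 + 4 + 10 = 25
n3 → n5 → n4 → n6: 5 + 11 + 2 = 18
n3 → n5 → n2 → n1 → n6: 5 + 6 + 4 + 10 = 25
The minimum is 14.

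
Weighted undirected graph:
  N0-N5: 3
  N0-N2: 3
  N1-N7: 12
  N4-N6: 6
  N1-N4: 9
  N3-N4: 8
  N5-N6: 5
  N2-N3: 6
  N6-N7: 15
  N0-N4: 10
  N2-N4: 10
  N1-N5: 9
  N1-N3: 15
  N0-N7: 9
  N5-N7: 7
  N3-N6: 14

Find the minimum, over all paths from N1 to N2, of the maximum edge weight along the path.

9

Comparing a few candidate routes:
N1 -> N4 -> N3 -> N2: max(9, 8, 6) = 9
N1 -> N4 -> N6 -> N5 -> N0 -> N2: max(9, 6, 5, 3, 3) = 9
N1 -> N4 -> N6 -> N5 -> N7 -> N0 -> N2: max(9, 6, 5, 7, 9, 3) = 9
The minimum achievable maximum is 9.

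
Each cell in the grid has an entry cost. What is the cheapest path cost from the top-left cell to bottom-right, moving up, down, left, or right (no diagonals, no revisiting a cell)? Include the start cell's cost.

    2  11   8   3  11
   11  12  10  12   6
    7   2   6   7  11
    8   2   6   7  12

Path [0,0] [1,0] [2,0] [2,1] [3,1] [3,2] [3,3] [3,4]: 2 + 11 + 7 + 2 + 2 + 6 + 7 + 12 = 49.

49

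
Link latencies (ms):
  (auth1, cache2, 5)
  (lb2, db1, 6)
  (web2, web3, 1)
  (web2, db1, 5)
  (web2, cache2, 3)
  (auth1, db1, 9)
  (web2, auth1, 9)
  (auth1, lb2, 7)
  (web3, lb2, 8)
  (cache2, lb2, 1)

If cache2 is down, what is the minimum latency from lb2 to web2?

Candidate routes:
lb2 -> auth1 -> db1 -> web2: 7 + 9 + 5 = 21
lb2 -> web3 -> web2: 8 + 1 = 9
lb2 -> auth1 -> web2: 7 + 9 = 16
lb2 -> db1 -> auth1 -> web2: 6 + 9 + 9 = 24
lb2 -> db1 -> web2: 6 + 5 = 11
Shortest: 9 ms.

9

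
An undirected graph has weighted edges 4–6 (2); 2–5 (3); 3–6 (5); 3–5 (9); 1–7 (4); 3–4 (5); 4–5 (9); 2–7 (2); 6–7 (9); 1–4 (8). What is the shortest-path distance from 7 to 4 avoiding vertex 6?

12

Candidate routes:
7→2→5→4: 2 + 3 + 9 = 14
7→2→5→3→4: 2 + 3 + 9 + 5 = 19
7→1→4: 4 + 8 = 12
The minimum is 12.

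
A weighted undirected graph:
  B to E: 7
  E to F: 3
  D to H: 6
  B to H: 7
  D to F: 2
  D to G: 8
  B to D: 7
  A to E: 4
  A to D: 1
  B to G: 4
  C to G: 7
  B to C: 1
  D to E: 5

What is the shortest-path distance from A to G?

9

Some routes from A to G:
A - D - E - B - G: 1 + 5 + 7 + 4 = 17
A - E - B - G: 4 + 7 + 4 = 15
A - D - F - E - B - G: 1 + 2 + 3 + 7 + 4 = 17
A - D - B - G: 1 + 7 + 4 = 12
A - D - G: 1 + 8 = 9
A - D - B - C - G: 1 + 7 + 1 + 7 = 16
The minimum is 9.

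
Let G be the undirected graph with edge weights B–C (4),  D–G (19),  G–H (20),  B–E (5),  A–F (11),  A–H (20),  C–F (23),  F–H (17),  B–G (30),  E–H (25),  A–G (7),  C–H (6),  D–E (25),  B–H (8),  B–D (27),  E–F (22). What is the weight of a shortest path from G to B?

28

Checking several routes:
G - B: 30
G - A - H - B: 7 + 20 + 8 = 35
G - H - B: 20 + 8 = 28
G - A - H - C - B: 7 + 20 + 6 + 4 = 37
G - A - F - H - B: 7 + 11 + 17 + 8 = 43
G - H - C - B: 20 + 6 + 4 = 30
Best route has total 28.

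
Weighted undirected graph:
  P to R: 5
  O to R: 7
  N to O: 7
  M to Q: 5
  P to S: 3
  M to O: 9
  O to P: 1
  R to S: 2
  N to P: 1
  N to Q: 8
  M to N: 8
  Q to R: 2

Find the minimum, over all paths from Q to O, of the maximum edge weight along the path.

Checking several routes:
Q - R - O: max(2, 7) = 7
Q - R - P - N - O: max(2, 5, 1, 7) = 7
Q - R - S - P - N - O: max(2, 2, 3, 1, 7) = 7
Q - R - S - P - O: max(2, 2, 3, 1) = 3
Q - R - P - O: max(2, 5, 1) = 5
The minimum achievable maximum is 3.

3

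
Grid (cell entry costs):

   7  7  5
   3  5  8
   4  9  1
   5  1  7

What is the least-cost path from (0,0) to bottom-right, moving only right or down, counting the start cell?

One optimal route is r0c0 → r1c0 → r2c0 → r3c0 → r3c1 → r3c2.
Its cost is 7 + 3 + 4 + 5 + 1 + 7 = 27.
(Top row then right column would cost 35.)

27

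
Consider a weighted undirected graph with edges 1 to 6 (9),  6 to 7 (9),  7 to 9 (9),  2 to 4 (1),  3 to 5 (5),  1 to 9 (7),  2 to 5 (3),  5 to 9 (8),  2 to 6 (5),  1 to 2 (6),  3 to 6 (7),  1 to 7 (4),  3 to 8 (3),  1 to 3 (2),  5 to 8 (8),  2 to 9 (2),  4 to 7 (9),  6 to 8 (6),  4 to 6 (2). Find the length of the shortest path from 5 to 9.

Checking several routes:
5 -> 3 -> 1 -> 2 -> 9: 5 + 2 + 6 + 2 = 15
5 -> 2 -> 9: 3 + 2 = 5
5 -> 9: 8
5 -> 3 -> 1 -> 9: 5 + 2 + 7 = 14
Best route has total 5.

5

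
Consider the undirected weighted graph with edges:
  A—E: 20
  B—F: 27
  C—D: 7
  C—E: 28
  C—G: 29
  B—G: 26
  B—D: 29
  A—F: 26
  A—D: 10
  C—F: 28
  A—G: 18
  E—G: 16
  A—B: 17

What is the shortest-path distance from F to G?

Some routes from F to G:
F-C-G: 28 + 29 = 57
F-A-G: 26 + 18 = 44
F-B-G: 27 + 26 = 53
F-B-A-G: 27 + 17 + 18 = 62
Shortest: 44.

44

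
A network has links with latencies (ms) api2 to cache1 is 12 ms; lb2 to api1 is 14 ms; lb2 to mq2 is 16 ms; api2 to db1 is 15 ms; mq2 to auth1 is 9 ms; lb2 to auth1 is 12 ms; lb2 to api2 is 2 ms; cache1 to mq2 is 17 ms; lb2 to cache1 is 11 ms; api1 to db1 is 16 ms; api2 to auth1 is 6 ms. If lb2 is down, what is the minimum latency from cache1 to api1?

43

Routes from cache1 to api1 avoiding lb2:
cache1 -> api2 -> db1 -> api1: 12 + 15 + 16 = 43
cache1 -> mq2 -> auth1 -> api2 -> db1 -> api1: 17 + 9 + 6 + 15 + 16 = 63
The minimum is 43 ms.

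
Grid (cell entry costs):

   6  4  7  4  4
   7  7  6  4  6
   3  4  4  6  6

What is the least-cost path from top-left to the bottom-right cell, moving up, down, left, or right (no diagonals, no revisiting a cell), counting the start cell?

36

Take r0c0 -> r1c0 -> r2c0 -> r2c1 -> r2c2 -> r2c3 -> r2c4 for a total of 6 + 7 + 3 + 4 + 4 + 6 + 6 = 36.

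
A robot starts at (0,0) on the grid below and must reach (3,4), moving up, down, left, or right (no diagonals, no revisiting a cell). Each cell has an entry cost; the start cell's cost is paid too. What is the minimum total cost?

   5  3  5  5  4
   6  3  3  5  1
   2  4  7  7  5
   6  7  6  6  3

Cheapest: r0c0→r0c1→r1c1→r1c2→r1c3→r1c4→r2c4→r3c4
  5 + 3 + 3 + 3 + 5 + 1 + 5 + 3 = 28

28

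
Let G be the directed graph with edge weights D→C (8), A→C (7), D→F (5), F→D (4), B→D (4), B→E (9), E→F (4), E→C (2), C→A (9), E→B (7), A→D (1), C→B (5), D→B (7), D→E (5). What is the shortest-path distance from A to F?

Checking several routes:
A → D → B → E → F: 1 + 7 + 9 + 4 = 21
A → D → E → F: 1 + 5 + 4 = 10
A → C → B → D → F: 7 + 5 + 4 + 5 = 21
A → D → F: 1 + 5 = 6
Best route has total 6.

6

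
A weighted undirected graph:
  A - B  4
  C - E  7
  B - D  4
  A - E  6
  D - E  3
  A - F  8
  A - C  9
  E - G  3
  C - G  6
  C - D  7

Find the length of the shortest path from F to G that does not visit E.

Candidate routes:
F→A→C→G: 8 + 9 + 6 = 23
F→A→B→D→C→G: 8 + 4 + 4 + 7 + 6 = 29
Best route has total 23.

23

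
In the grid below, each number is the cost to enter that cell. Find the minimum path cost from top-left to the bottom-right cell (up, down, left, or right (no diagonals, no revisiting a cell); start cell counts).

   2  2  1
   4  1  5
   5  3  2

Take (0,0) -> (0,1) -> (1,1) -> (2,1) -> (2,2) for a total of 2 + 2 + 1 + 3 + 2 = 10.

10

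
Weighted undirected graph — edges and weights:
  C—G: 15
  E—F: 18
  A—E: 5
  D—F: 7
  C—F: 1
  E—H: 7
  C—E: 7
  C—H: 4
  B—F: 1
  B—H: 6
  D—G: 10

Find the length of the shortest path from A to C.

12

A few of the A→C routes:
A-E-H-C: 5 + 7 + 4 = 16
A-E-H-B-F-C: 5 + 7 + 6 + 1 + 1 = 20
A-E-F-B-H-C: 5 + 18 + 1 + 6 + 4 = 34
A-E-C: 5 + 7 = 12
A-E-F-C: 5 + 18 + 1 = 24
Shortest: 12.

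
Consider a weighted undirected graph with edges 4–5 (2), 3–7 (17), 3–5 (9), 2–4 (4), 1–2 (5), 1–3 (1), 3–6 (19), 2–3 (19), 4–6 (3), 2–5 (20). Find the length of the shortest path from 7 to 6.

Some routes from 7 to 6:
7 → 3 → 6: 17 + 19 = 36
7 → 3 → 2 → 4 → 6: 17 + 19 + 4 + 3 = 43
7 → 3 → 5 → 4 → 6: 17 + 9 + 2 + 3 = 31
7 → 3 → 1 → 2 → 4 → 6: 17 + 1 + 5 + 4 + 3 = 30
Shortest: 30.

30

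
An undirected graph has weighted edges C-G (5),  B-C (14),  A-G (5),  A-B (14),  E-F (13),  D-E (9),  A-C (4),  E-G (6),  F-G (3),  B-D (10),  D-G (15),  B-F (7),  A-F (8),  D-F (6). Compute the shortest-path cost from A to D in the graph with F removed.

A few of the A→D routes:
A-G-D: 5 + 15 = 20
A-B-D: 14 + 10 = 24
A-G-E-D: 5 + 6 + 9 = 20
The minimum is 20.

20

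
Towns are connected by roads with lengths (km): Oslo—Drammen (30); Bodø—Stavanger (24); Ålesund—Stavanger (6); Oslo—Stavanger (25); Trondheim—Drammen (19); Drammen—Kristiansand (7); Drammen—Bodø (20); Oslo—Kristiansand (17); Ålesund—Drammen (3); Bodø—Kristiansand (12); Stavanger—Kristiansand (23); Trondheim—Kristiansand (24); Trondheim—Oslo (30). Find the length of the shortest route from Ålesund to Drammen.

3

Checking several routes:
Ålesund -> Stavanger -> Kristiansand -> Drammen: 6 + 23 + 7 = 36
Ålesund -> Stavanger -> Oslo -> Kristiansand -> Drammen: 6 + 25 + 17 + 7 = 55
Ålesund -> Stavanger -> Bodø -> Kristiansand -> Drammen: 6 + 24 + 12 + 7 = 49
Ålesund -> Drammen: 3
Ålesund -> Stavanger -> Bodø -> Drammen: 6 + 24 + 20 = 50
The minimum is 3 km.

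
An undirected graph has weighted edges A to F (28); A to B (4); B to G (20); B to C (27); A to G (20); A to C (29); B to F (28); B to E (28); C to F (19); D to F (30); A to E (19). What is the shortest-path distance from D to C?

49

A few of the D→C routes:
D→F→B→C: 30 + 28 + 27 = 85
D→F→A→C: 30 + 28 + 29 = 87
D→F→C: 30 + 19 = 49
Shortest: 49.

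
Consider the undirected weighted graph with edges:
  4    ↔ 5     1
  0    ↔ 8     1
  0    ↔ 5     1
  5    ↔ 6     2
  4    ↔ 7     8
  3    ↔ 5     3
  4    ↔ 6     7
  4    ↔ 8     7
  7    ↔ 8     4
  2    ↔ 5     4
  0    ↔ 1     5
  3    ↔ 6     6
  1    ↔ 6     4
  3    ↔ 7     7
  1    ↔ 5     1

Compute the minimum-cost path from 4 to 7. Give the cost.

Checking several routes:
4 - 7: 8
4 - 5 - 3 - 7: 1 + 3 + 7 = 11
4 - 5 - 0 - 8 - 7: 1 + 1 + 1 + 4 = 7
Shortest: 7.

7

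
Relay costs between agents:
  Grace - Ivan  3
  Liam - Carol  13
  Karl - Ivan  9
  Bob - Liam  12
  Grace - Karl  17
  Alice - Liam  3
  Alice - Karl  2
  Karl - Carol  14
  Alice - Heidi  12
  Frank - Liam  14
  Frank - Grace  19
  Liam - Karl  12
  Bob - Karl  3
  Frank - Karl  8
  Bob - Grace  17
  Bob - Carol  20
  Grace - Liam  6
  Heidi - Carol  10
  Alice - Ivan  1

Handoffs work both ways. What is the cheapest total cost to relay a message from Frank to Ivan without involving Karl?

18

A few of the Frank→Ivan routes:
Frank → Grace → Ivan: 19 + 3 = 22
Frank → Liam → Alice → Ivan: 14 + 3 + 1 = 18
Frank → Liam → Grace → Ivan: 14 + 6 + 3 = 23
Shortest: 18.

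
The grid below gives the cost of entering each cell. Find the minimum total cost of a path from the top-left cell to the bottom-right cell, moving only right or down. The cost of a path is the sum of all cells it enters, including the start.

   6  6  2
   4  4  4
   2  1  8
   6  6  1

Best path: r0c0 r1c0 r2c0 r2c1 r3c1 r3c2
Cost: 6 + 4 + 2 + 1 + 6 + 1 = 20
For comparison, the top-then-right route costs 27.

20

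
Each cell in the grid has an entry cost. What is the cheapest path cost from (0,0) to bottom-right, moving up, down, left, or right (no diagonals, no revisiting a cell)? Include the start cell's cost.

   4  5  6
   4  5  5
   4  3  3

Best path: r0c0→r1c0→r2c0→r2c1→r2c2
Cost: 4 + 4 + 4 + 3 + 3 = 18

18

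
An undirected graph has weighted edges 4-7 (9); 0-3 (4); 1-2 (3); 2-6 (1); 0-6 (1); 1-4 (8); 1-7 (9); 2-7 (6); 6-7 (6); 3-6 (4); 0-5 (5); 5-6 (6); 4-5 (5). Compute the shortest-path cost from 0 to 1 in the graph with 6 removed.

Candidate routes:
0 → 5 → 4 → 7 → 1: 5 + 5 + 9 + 9 = 28
0 → 5 → 4 → 1: 5 + 5 + 8 = 18
0 → 5 → 4 → 7 → 2 → 1: 5 + 5 + 9 + 6 + 3 = 28
Shortest: 18.

18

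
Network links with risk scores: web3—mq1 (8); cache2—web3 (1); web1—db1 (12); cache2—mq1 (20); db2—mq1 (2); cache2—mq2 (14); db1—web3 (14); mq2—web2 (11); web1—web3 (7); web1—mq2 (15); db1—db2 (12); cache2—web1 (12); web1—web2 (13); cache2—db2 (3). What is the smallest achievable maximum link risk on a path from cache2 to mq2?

A few of the cache2→mq2 routes:
cache2-web3-mq1-db2-db1-web1-web2-mq2: max(1, 8, 2, 12, 12, 13, 11) = 13
cache2-web3-web1-web2-mq2: max(1, 7, 13, 11) = 13
cache2-db2-db1-web1-web2-mq2: max(3, 12, 12, 13, 11) = 13
The minimum achievable maximum is 13.

13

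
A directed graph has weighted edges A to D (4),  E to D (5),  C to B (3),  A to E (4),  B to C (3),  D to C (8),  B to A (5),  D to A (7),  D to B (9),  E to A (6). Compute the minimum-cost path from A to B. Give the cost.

13

A few of the A→B routes:
A -> E -> D -> B: 4 + 5 + 9 = 18
A -> D -> B: 4 + 9 = 13
A -> D -> C -> B: 4 + 8 + 3 = 15
Shortest: 13.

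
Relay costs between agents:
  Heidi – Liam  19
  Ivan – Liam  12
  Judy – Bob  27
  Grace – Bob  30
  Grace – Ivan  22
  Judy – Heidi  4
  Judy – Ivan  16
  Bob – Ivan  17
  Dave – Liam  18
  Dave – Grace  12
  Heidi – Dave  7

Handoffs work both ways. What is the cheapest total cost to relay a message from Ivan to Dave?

27

A few of the Ivan→Dave routes:
Ivan → Liam → Heidi → Dave: 12 + 19 + 7 = 38
Ivan → Bob → Judy → Heidi → Dave: 17 + 27 + 4 + 7 = 55
Ivan → Judy → Heidi → Dave: 16 + 4 + 7 = 27
Ivan → Grace → Dave: 22 + 12 = 34
Ivan → Liam → Dave: 12 + 18 = 30
Shortest: 27.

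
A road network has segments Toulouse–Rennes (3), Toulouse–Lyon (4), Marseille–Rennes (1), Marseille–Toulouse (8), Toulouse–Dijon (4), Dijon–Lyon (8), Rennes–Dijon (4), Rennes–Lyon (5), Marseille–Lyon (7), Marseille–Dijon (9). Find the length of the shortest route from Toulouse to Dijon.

Checking several routes:
Toulouse -> Rennes -> Dijon: 3 + 4 = 7
Toulouse -> Lyon -> Dijon: 4 + 8 = 12
Toulouse -> Dijon: 4
Toulouse -> Lyon -> Rennes -> Dijon: 4 + 5 + 4 = 13
The minimum is 4.

4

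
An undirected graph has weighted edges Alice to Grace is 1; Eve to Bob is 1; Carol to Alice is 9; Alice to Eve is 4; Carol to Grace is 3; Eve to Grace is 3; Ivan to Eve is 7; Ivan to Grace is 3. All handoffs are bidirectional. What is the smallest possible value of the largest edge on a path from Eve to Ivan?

Routes from Eve to Ivan:
Eve-Grace-Ivan: max(3, 3) = 3
Eve-Alice-Grace-Ivan: max(4, 1, 3) = 4
Eve-Ivan: max(7) = 7
Eve-Alice-Carol-Grace-Ivan: max(4, 9, 3, 3) = 9
The minimum achievable maximum is 3.

3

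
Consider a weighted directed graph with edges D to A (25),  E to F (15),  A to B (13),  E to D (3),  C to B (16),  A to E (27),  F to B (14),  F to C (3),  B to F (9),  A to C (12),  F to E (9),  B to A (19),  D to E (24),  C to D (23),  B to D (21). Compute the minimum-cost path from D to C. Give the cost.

37

A few of the D→C routes:
D→A→B→F→C: 25 + 13 + 9 + 3 = 50
D→E→F→C: 24 + 15 + 3 = 42
D→A→C: 25 + 12 = 37
D→A→E→F→C: 25 + 27 + 15 + 3 = 70
The minimum is 37.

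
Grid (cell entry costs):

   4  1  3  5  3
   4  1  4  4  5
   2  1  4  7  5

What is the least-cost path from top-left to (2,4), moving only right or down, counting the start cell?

23

Path (0,0)→(0,1)→(1,1)→(2,1)→(2,2)→(2,3)→(2,4): 4 + 1 + 1 + 1 + 4 + 7 + 5 = 23.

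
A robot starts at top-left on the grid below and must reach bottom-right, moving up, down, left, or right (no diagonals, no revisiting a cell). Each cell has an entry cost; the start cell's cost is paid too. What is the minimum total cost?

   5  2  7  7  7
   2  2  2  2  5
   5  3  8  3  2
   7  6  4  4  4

22

Path r0c0 -> r0c1 -> r1c1 -> r1c2 -> r1c3 -> r2c3 -> r2c4 -> r3c4: 5 + 2 + 2 + 2 + 2 + 3 + 2 + 4 = 22.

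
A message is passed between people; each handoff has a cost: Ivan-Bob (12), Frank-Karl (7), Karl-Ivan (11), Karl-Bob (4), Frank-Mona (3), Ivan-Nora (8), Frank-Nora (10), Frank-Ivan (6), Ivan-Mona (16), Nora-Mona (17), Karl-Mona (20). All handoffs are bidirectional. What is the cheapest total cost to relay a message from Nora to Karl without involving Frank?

19

Some routes from Nora to Karl avoiding Frank:
Nora -> Mona -> Ivan -> Karl: 17 + 16 + 11 = 44
Nora -> Ivan -> Karl: 8 + 11 = 19
Nora -> Mona -> Karl: 17 + 20 = 37
Nora -> Ivan -> Bob -> Karl: 8 + 12 + 4 = 24
Shortest: 19.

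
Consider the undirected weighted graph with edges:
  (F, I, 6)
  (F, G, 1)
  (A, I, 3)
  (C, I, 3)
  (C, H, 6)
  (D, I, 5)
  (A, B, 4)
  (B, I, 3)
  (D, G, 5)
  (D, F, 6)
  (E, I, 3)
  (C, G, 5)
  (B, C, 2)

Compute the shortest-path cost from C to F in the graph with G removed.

9

Some routes from C to F avoiding G:
C -> B -> A -> I -> F: 2 + 4 + 3 + 6 = 15
C -> B -> I -> F: 2 + 3 + 6 = 11
C -> I -> F: 3 + 6 = 9
C -> I -> D -> F: 3 + 5 + 6 = 14
The minimum is 9.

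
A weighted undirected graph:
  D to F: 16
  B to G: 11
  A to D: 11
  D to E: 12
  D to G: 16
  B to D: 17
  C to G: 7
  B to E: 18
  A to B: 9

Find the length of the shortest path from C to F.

A few of the C→F routes:
C -> G -> B -> D -> F: 7 + 11 + 17 + 16 = 51
C -> G -> B -> A -> D -> F: 7 + 11 + 9 + 11 + 16 = 54
C -> G -> D -> F: 7 + 16 + 16 = 39
Best route has total 39.

39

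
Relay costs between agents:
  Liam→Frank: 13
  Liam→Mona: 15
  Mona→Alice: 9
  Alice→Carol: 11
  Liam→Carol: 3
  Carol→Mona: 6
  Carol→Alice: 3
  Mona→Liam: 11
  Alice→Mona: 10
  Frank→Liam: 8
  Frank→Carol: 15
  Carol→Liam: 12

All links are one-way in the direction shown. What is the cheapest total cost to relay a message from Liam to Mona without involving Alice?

9

Routes from Liam to Mona avoiding Alice:
Liam-Frank-Carol-Mona: 13 + 15 + 6 = 34
Liam-Carol-Mona: 3 + 6 = 9
Liam-Mona: 15
Shortest: 9.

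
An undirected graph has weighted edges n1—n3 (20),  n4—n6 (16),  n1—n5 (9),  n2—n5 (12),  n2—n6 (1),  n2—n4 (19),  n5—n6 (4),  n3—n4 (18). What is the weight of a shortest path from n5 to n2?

5

Routes from n5 to n2:
n5→n1→n3→n4→n6→n2: 9 + 20 + 18 + 16 + 1 = 64
n5→n1→n3→n4→n2: 9 + 20 + 18 + 19 = 66
n5→n6→n4→n2: 4 + 16 + 19 = 39
n5→n2: 12
n5→n6→n2: 4 + 1 = 5
Best route has total 5.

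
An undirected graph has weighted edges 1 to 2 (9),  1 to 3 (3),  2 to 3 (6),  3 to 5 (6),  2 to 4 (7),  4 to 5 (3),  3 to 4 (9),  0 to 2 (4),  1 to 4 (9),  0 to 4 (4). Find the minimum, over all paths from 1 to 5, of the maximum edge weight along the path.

Some routes from 1 to 5:
1→3→4→5: max(3, 9, 3) = 9
1→3→5: max(3, 6) = 6
1→3→2→4→5: max(3, 6, 7, 3) = 7
1→4→2→3→5: max(9, 7, 6, 6) = 9
1→3→2→0→4→5: max(3, 6, 4, 4, 3) = 6
Smallest bottleneck: 6.

6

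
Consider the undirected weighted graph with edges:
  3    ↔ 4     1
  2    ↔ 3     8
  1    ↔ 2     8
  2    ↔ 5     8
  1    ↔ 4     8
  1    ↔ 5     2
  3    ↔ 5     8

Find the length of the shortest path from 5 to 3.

Checking several routes:
5 -> 3: 8
5 -> 1 -> 4 -> 3: 2 + 8 + 1 = 11
5 -> 2 -> 3: 8 + 8 = 16
The minimum is 8.

8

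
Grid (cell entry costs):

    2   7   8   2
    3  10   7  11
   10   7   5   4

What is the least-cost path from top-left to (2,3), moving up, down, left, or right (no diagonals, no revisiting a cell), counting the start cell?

31

Path (0,0) -> (1,0) -> (1,1) -> (1,2) -> (2,2) -> (2,3): 2 + 3 + 10 + 7 + 5 + 4 = 31.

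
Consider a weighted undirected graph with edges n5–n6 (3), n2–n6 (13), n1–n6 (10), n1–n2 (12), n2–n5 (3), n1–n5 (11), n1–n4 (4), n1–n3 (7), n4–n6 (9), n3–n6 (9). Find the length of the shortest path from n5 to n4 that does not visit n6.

15

Candidate routes:
n5 -> n1 -> n4: 11 + 4 = 15
n5 -> n2 -> n1 -> n4: 3 + 12 + 4 = 19
Shortest: 15.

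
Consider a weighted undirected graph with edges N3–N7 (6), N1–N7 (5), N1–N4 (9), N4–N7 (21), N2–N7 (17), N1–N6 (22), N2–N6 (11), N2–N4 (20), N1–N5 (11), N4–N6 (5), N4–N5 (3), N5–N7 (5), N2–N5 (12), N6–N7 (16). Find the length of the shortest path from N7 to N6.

13

Checking several routes:
N7 - N6: 16
N7 - N5 - N4 - N6: 5 + 3 + 5 = 13
N7 - N1 - N4 - N6: 5 + 9 + 5 = 19
Best route has total 13.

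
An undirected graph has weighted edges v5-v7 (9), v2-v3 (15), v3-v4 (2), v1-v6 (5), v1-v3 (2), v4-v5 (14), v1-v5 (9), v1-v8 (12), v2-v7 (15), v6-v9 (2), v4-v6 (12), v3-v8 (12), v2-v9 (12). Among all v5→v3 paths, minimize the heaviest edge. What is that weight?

Checking several routes:
v5 - v4 - v6 - v1 - v8 - v3: max(14, 12, 5, 12, 12) = 14
v5 - v4 - v3: max(14, 2) = 14
v5 - v1 - v6 - v4 - v3: max(9, 5, 12, 2) = 12
v5 - v1 - v3: max(9, 2) = 9
v5 - v1 - v8 - v3: max(9, 12, 12) = 12
The minimum achievable maximum is 9.

9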